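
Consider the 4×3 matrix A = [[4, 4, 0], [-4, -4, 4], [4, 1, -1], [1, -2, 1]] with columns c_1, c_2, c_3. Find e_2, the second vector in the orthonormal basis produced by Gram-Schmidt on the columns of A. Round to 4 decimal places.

e_2 = (0.3344, -0.3344, -0.4849, -0.7357)

c_1 = (4, -4, 4, 1); ‖c_1‖ = 7.0000, so e_1 = (0.5714, -0.5714, 0.5714, 0.1429).
e_1·c_2 = 0.5714·4 + (-0.5714)·(-4) + 0.5714·1 + 0.1429·(-2) = 4.8571.
u_2 = c_2 − 4.8571·e_1 = (1.2245, -1.2245, -1.7755, -2.6939).
‖u_2‖ = 3.6617, so e_2 = (0.3344, -0.3344, -0.4849, -0.7357).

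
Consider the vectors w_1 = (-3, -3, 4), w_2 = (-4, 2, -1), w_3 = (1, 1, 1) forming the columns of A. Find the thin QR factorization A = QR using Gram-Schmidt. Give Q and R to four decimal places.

Q = [[-0.5145, -0.8367, 0.1876], [-0.5145, 0.4763, 0.7131], [0.6860, -0.2703, 0.6755]], R = [[5.8310, 0.3430, -0.3430], [0.0000, 4.5697, -0.6308], [0.0000, 0.0000, 1.5762]]

e_1 = w_1/‖w_1‖ = (-3, -3, 4)/5.8310 = (-0.5145, -0.5145, 0.6860).
r_{12} = e_1·w_2 = 0.3430.
u_2 = w_2 − 0.3430·e_1 = (-3.8235, 2.1765, -1.2353).
‖u_2‖ = 4.5697, so e_2 = (-0.8367, 0.4763, -0.2703).
r_{13} = e_1·w_3 = -0.3430; r_{23} = e_2·w_3 = -0.6308.
u_3 = w_3 + 0.3430·e_1 + 0.6308·e_2 = (0.2958, 1.1239, 1.0648).
‖u_3‖ = 1.5762, so e_3 = (0.1876, 0.7131, 0.6755).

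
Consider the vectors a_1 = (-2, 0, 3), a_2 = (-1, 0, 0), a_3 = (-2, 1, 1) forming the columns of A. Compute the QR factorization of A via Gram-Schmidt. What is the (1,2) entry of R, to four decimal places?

r_{12} = 0.5547

a_1 = (-2, 0, 3); ‖a_1‖ = 3.6056, so e_1 = (-0.5547, 0.0000, 0.8321).
r_{12} = e_1·a_2 = 0.5547.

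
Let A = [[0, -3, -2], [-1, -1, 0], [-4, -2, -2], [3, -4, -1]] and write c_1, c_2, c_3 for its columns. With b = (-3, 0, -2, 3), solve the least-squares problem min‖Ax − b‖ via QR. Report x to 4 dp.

c_1 = (0, -1, -4, 3); ‖c_1‖ = 5.0990, so e_1 = (0.0000, -0.1961, -0.7845, 0.5883).
e_1·c_2 = 0.0000·(-3) + (-0.1961)·(-1) + (-0.7845)·(-2) + 0.5883·(-4) = -0.5883.
u_2 = c_2 + 0.5883·e_1 = (-3.0000, -1.1154, -2.4615, -3.6538).
‖u_2‖ = 5.4455, so e_2 = (-0.5509, -0.2048, -0.4520, -0.6710).
e_1·c_3 = 0.0000·(-2) + (-0.1961)·0 + (-0.7845)·(-2) + 0.5883·(-1) = 0.9806; e_2·c_3 = (-0.5509)·(-2) + (-0.2048)·0 + (-0.4520)·(-2) + (-0.6710)·(-1) = 2.6769.
u_3 = c_3 − 0.9806·e_1 − 2.6769·e_2 = (-0.5253, 0.7406, -0.0208, 0.2192).
‖u_3‖ = 0.9343, so e_3 = (-0.5622, 0.7927, -0.0222, 0.2346).
Qᵀb = (3.3340, 0.5438, 2.4350).
Back-substitute: x_3 = 2.4350/0.9343 = 2.6062.
x_2 = (0.5438 − 2.6769·2.6062)/5.4455 = -1.1813.
x_1 = (3.3340 + 0.5883·(-1.1813) − 0.9806·2.6062)/5.0990 = 0.0163.

x = (0.0163, -1.1813, 2.6062)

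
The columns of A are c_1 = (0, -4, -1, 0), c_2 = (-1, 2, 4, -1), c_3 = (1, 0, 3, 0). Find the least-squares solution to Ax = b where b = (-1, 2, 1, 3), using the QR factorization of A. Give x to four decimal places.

q_1 = c_1/‖c_1‖ = (0, -4, -1, 0)/4.1231 = (0.0000, -0.9701, -0.2425, 0.0000).
r_{12} = q_1·c_2 = -2.9104.
u_2 = c_2 + 2.9104·q_1 = (-1.0000, -0.8235, 3.2941, -1.0000).
‖u_2‖ = 3.6782, so q_2 = (-0.2719, -0.2239, 0.8956, -0.2719).
r_{13} = q_1·c_3 = -0.7276; r_{23} = q_2·c_3 = 2.4148.
u_3 = c_3 + 0.7276·q_1 − 2.4148·q_2 = (1.6565, -0.1652, 0.6609, 0.6565).
‖u_3‖ = 1.9077, so q_3 = (0.8684, -0.0866, 0.3464, 0.3442).
Qᵀb = (-2.1828, -0.0960, 0.3373).
Back-substitute: x_3 = 0.3373/1.9077 = 0.1768.
x_2 = (-0.0960 − 2.4148·0.1768)/3.6782 = -0.1422.
x_1 = (-2.1828 + 2.9104·(-0.1422) + 0.7276·0.1768)/4.1231 = -0.5986.

x = (-0.5986, -0.1422, 0.1768)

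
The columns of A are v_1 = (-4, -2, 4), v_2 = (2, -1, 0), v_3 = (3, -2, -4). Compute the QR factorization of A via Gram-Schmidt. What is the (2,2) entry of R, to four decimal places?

v_1 = (-4, -2, 4); ‖v_1‖ = 6.0000, so q_1 = (-0.6667, -0.3333, 0.6667).
q_1·v_2 = (-0.6667)·2 + (-0.3333)·(-1) + 0.6667·0 = -1.0000.
u_2 = v_2 + 1.0000·q_1 = (1.3333, -1.3333, 0.6667).
r_{22} = ‖u_2‖ = 2.0000.

r_{22} = 2.0000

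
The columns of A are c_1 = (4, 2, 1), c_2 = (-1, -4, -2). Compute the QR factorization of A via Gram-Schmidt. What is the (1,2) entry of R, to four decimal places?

q_1 = c_1/‖c_1‖ = (4, 2, 1)/4.5826 = (0.8729, 0.4364, 0.2182).
r_{12} = q_1·c_2 = -3.0551.

r_{12} = -3.0551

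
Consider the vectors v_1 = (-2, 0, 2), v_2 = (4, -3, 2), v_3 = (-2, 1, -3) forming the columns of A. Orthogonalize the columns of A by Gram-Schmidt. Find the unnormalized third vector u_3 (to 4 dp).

q_1 = v_1/‖v_1‖ = (-2, 0, 2)/2.8284 = (-0.7071, 0.0000, 0.7071).
r_{12} = q_1·v_2 = -1.4142.
u_2 = v_2 + 1.4142·q_1 = (3.0000, -3.0000, 3.0000).
‖u_2‖ = 5.1962, so q_2 = (0.5774, -0.5774, 0.5774).
r_{13} = q_1·v_3 = -0.7071; r_{23} = q_2·v_3 = -3.4641.
u_3 = v_3 + 0.7071·q_1 + 3.4641·q_2 = (-0.5000, -1.0000, -0.5000).

u_3 = (-0.5000, -1.0000, -0.5000)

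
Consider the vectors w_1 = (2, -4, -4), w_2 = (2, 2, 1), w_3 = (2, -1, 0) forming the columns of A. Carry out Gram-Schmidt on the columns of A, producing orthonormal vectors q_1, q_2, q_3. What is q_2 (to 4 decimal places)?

q_2 = (0.9096, 0.4134, 0.0413)

w_1 = (2, -4, -4); ‖w_1‖ = 6.0000, so q_1 = (0.3333, -0.6667, -0.6667).
q_1·w_2 = 0.3333·2 + (-0.6667)·2 + (-0.6667)·1 = -1.3333.
u_2 = w_2 + 1.3333·q_1 = (2.4444, 1.1111, 0.1111).
‖u_2‖ = 2.6874, so q_2 = (0.9096, 0.4134, 0.0413).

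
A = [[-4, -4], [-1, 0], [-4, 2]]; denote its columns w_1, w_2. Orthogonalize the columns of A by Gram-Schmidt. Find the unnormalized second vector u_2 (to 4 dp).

w_1 = (-4, -1, -4); ‖w_1‖ = 5.7446, so q_1 = (-0.6963, -0.1741, -0.6963).
q_1·w_2 = (-0.6963)·(-4) + (-0.1741)·0 + (-0.6963)·2 = 1.3926.
u_2 = w_2 − 1.3926·q_1 = (-3.0303, 0.2424, 2.9697).

u_2 = (-3.0303, 0.2424, 2.9697)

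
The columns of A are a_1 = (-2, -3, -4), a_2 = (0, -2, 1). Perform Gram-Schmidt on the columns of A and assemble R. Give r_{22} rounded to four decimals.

r_{22} = 2.2050

e_1 = a_1/‖a_1‖ = (-2, -3, -4)/5.3852 = (-0.3714, -0.5571, -0.7428).
r_{12} = e_1·a_2 = 0.3714.
u_2 = a_2 − 0.3714·e_1 = (0.1379, -1.7931, 1.2759).
r_{22} = ‖u_2‖ = 2.2050.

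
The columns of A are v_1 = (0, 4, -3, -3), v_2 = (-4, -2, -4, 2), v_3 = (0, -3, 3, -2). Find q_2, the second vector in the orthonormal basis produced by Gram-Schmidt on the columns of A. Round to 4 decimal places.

q_1 = v_1/‖v_1‖ = (0, 4, -3, -3)/5.8310 = (0.0000, 0.6860, -0.5145, -0.5145).
r_{12} = q_1·v_2 = -0.3430.
u_2 = v_2 + 0.3430·q_1 = (-4.0000, -1.7647, -4.1765, 1.8235).
‖u_2‖ = 6.3152, so q_2 = (-0.6334, -0.2794, -0.6613, 0.2888).

q_2 = (-0.6334, -0.2794, -0.6613, 0.2888)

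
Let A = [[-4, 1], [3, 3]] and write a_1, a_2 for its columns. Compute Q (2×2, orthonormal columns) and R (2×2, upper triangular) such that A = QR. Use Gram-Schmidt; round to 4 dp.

Q = [[-0.8000, 0.6000], [0.6000, 0.8000]], R = [[5.0000, 1.0000], [0.0000, 3.0000]]

a_1 = (-4, 3); ‖a_1‖ = 5.0000, so e_1 = (-0.8000, 0.6000).
e_1·a_2 = (-0.8000)·1 + 0.6000·3 = 1.0000.
u_2 = a_2 − 1.0000·e_1 = (1.8000, 2.4000).
‖u_2‖ = 3.0000, so e_2 = (0.6000, 0.8000).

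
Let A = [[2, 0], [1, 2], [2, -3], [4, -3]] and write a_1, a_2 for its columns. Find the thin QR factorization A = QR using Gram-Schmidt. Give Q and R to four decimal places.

e_1 = a_1/‖a_1‖ = (2, 1, 2, 4)/5.0000 = (0.4000, 0.2000, 0.4000, 0.8000).
r_{12} = e_1·a_2 = -3.2000.
u_2 = a_2 + 3.2000·e_1 = (1.2800, 2.6400, -1.7200, -0.4400).
‖u_2‖ = 3.4293, so e_2 = (0.3733, 0.7698, -0.5016, -0.1283).

Q = [[0.4000, 0.3733], [0.2000, 0.7698], [0.4000, -0.5016], [0.8000, -0.1283]], R = [[5.0000, -3.2000], [0.0000, 3.4293]]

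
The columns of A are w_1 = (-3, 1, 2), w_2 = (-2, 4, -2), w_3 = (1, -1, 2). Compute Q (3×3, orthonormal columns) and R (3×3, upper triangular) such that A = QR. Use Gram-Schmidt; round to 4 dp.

Q = [[-0.8018, -0.1543, 0.5774], [0.2673, 0.7715, 0.5774], [0.5345, -0.6172, 0.5774]], R = [[3.7417, 1.6036, 0.0000], [0.0000, 4.6291, -2.1602], [0.0000, 0.0000, 1.1547]]

w_1 = (-3, 1, 2); ‖w_1‖ = 3.7417, so q_1 = (-0.8018, 0.2673, 0.5345).
q_1·w_2 = (-0.8018)·(-2) + 0.2673·4 + 0.5345·(-2) = 1.6036.
u_2 = w_2 − 1.6036·q_1 = (-0.7143, 3.5714, -2.8571).
‖u_2‖ = 4.6291, so q_2 = (-0.1543, 0.7715, -0.6172).
q_1·w_3 = (-0.8018)·1 + 0.2673·(-1) + 0.5345·2 = 0.0000; q_2·w_3 = (-0.1543)·1 + 0.7715·(-1) + (-0.6172)·2 = -2.1602.
u_3 = w_3 + 0.0000·q_1 + 2.1602·q_2 = (0.6667, 0.6667, 0.6667).
‖u_3‖ = 1.1547, so q_3 = (0.5774, 0.5774, 0.5774).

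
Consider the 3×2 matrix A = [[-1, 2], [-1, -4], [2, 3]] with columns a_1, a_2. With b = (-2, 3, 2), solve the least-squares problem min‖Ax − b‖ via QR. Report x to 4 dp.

a_1 = (-1, -1, 2); ‖a_1‖ = 2.4495, so q_1 = (-0.4082, -0.4082, 0.8165).
q_1·a_2 = (-0.4082)·2 + (-0.4082)·(-4) + 0.8165·3 = 3.2660.
u_2 = a_2 − 3.2660·q_1 = (3.3333, -2.6667, 0.3333).
‖u_2‖ = 4.2817, so q_2 = (0.7785, -0.6228, 0.0778).
Qᵀb = (1.2247, -3.2697).
Back-substitute: x_2 = -3.2697/4.2817 = -0.7636.
x_1 = (1.2247 − 3.2660·(-0.7636))/2.4495 = 1.5182.

x = (1.5182, -0.7636)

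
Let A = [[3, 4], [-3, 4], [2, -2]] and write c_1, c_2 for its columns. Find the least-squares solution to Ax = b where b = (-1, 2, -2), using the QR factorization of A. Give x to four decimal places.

e_1 = c_1/‖c_1‖ = (3, -3, 2)/4.6904 = (0.6396, -0.6396, 0.4264).
r_{12} = e_1·c_2 = -0.8528.
u_2 = c_2 + 0.8528·e_1 = (4.5455, 3.4545, -1.6364).
‖u_2‖ = 5.9391, so e_2 = (0.7653, 0.5817, -0.2755).
Qᵀb = (-2.7716, 0.9490).
Back-substitute: x_2 = 0.9490/5.9391 = 0.1598.
x_1 = (-2.7716 + 0.8528·0.1598)/4.6904 = -0.5619.

x = (-0.5619, 0.1598)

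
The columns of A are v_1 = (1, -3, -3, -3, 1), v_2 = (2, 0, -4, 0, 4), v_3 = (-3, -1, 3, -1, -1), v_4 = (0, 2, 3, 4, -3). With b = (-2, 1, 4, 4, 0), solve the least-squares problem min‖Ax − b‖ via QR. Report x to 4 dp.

v_1 = (1, -3, -3, -3, 1); ‖v_1‖ = 5.3852, so q_1 = (0.1857, -0.5571, -0.5571, -0.5571, 0.1857).
q_1·v_2 = 0.1857·2 + (-0.5571)·0 + (-0.5571)·(-4) + (-0.5571)·0 + 0.1857·4 = 3.3425.
u_2 = v_2 − 3.3425·q_1 = (1.3793, 1.8621, -2.1379, 1.8621, 3.3793).
‖u_2‖ = 4.9827, so q_2 = (0.2768, 0.3737, -0.4291, 0.3737, 0.6782).
q_1·v_3 = 0.1857·(-3) + (-0.5571)·(-1) + (-0.5571)·3 + (-0.5571)·(-1) + 0.1857·(-1) = -1.2999; q_2·v_3 = 0.2768·(-3) + 0.3737·(-1) + (-0.4291)·3 + 0.3737·(-1) + 0.6782·(-1) = -3.5433.
u_3 = v_3 + 1.2999·q_1 + 3.5433·q_2 = (-1.7778, -0.4000, 0.7556, -0.4000, 1.6444).
‖u_3‖ = 2.5991, so q_3 = (-0.6840, -0.1539, 0.2907, -0.1539, 0.6327).
q_1·v_4 = 0.1857·0 + (-0.5571)·2 + (-0.5571)·3 + (-0.5571)·4 + 0.1857·(-3) = -5.5709; q_2·v_4 = 0.2768·0 + 0.3737·2 + (-0.4291)·3 + 0.3737·4 + 0.6782·(-3) = -1.0796; q_3·v_4 = (-0.6840)·0 + (-0.1539)·2 + 0.2907·3 + (-0.1539)·4 + 0.6327·(-3) = -1.9494.
u_4 = v_4 + 5.5709·q_1 + 1.0796·q_2 + 1.9494·q_3 = (0.0000, -1.0000, 0.0000, 1.0000, 0.0000).
‖u_4‖ = 1.4142, so q_4 = (0.0000, -0.7071, 0.0000, 0.7071, 0.0000).
Qᵀb = (-5.3852, -0.4014, 1.7613, 2.1213).
Back-substitute: x_4 = 2.1213/1.4142 = 1.5000.
x_3 = (1.7613 + 1.9494·1.5000)/2.5991 = 1.8026.
x_2 = (-0.4014 + 3.5433·1.8026 + 1.0796·1.5000)/4.9827 = 1.5263.
x_1 = (-5.3852 − 3.3425·1.5263 + 1.2999·1.8026 + 5.5709·1.5000)/5.3852 = 0.0395.

x = (0.0395, 1.5263, 1.8026, 1.5000)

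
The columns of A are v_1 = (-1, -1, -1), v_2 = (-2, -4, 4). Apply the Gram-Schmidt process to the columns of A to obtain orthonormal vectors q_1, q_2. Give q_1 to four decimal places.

v_1 = (-1, -1, -1); ‖v_1‖ = 1.7321, so q_1 = (-0.5774, -0.5774, -0.5774).

q_1 = (-0.5774, -0.5774, -0.5774)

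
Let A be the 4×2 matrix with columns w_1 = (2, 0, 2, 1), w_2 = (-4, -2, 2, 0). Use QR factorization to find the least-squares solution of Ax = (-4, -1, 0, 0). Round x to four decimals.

x = (-0.6000, 0.6500)

w_1 = (2, 0, 2, 1); ‖w_1‖ = 3.0000, so e_1 = (0.6667, 0.0000, 0.6667, 0.3333).
e_1·w_2 = 0.6667·(-4) + 0.0000·(-2) + 0.6667·2 + 0.3333·0 = -1.3333.
u_2 = w_2 + 1.3333·e_1 = (-3.1111, -2.0000, 2.8889, 0.4444).
‖u_2‖ = 4.7140, so e_2 = (-0.6600, -0.4243, 0.6128, 0.0943).
Qᵀb = (-2.6667, 3.0641).
Back-substitute: x_2 = 3.0641/4.7140 = 0.6500.
x_1 = (-2.6667 + 1.3333·0.6500)/3.0000 = -0.6000.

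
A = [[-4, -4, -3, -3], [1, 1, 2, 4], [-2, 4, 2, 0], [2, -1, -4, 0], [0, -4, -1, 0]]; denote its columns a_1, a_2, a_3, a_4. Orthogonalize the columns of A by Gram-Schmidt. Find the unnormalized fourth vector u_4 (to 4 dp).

u_4 = (0.7522, 2.3767, 0.5343, 0.8504, 0.1636)

q_1 = a_1/‖a_1‖ = (-4, 1, -2, 2, 0)/5.0000 = (-0.8000, 0.2000, -0.4000, 0.4000, 0.0000).
r_{12} = q_1·a_2 = 1.4000.
u_2 = a_2 − 1.4000·q_1 = (-2.8800, 0.7200, 4.5600, -1.5600, -4.0000).
‖u_2‖ = 6.9311, so q_2 = (-0.4155, 0.1039, 0.6579, -0.2251, -0.5771).
r_{13} = q_1·a_3 = 0.4000; r_{23} = q_2·a_3 = 4.2475.
u_3 = a_3 − 0.4000·q_1 − 4.2475·q_2 = (-0.9151, 1.4788, -0.6345, -3.2040, 1.4513).
‖u_3‖ = 3.9747, so q_3 = (-0.2302, 0.3720, -0.1596, -0.8061, 0.3651).
r_{14} = q_1·a_4 = 3.2000; r_{24} = q_2·a_4 = 1.6621; r_{34} = q_3·a_4 = 2.1788.
u_4 = a_4 − 3.2000·q_1 − 1.6621·q_2 − 2.1788·q_3 = (0.7522, 2.3767, 0.5343, 0.8504, 0.1636).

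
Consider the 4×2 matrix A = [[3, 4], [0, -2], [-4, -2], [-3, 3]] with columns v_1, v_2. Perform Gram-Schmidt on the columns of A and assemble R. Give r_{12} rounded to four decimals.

r_{12} = 1.8865

v_1 = (3, 0, -4, -3); ‖v_1‖ = 5.8310, so e_1 = (0.5145, 0.0000, -0.6860, -0.5145).
r_{12} = e_1·v_2 = 1.8865.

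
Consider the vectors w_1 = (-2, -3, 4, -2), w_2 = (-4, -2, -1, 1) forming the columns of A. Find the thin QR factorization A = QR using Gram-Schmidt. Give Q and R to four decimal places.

w_1 = (-2, -3, 4, -2); ‖w_1‖ = 5.7446, so q_1 = (-0.3482, -0.5222, 0.6963, -0.3482).
q_1·w_2 = (-0.3482)·(-4) + (-0.5222)·(-2) + 0.6963·(-1) + (-0.3482)·1 = 1.3926.
u_2 = w_2 − 1.3926·q_1 = (-3.5152, -1.2727, -1.9697, 1.4848).
‖u_2‖ = 4.4789, so q_2 = (-0.7848, -0.2842, -0.4398, 0.3315).

Q = [[-0.3482, -0.7848], [-0.5222, -0.2842], [0.6963, -0.4398], [-0.3482, 0.3315]], R = [[5.7446, 1.3926], [0.0000, 4.4789]]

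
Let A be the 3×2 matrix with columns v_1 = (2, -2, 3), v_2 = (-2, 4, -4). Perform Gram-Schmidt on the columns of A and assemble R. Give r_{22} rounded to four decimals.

r_{22} = 1.4552

e_1 = v_1/‖v_1‖ = (2, -2, 3)/4.1231 = (0.4851, -0.4851, 0.7276).
r_{12} = e_1·v_2 = -5.8209.
u_2 = v_2 + 5.8209·e_1 = (0.8235, 1.1765, 0.2353).
r_{22} = ‖u_2‖ = 1.4552.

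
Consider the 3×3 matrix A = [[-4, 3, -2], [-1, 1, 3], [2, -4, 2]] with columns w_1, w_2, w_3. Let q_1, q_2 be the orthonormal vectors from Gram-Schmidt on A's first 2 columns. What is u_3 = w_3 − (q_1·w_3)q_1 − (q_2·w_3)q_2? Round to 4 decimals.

q_1 = w_1/‖w_1‖ = (-4, -1, 2)/4.5826 = (-0.8729, -0.2182, 0.4364).
r_{12} = q_1·w_2 = -4.5826.
u_2 = w_2 + 4.5826·q_1 = (-1.0000, 0.0000, -2.0000).
‖u_2‖ = 2.2361, so q_2 = (-0.4472, 0.0000, -0.8944).
r_{13} = q_1·w_3 = 1.9640; r_{23} = q_2·w_3 = -0.8944.
u_3 = w_3 − 1.9640·q_1 + 0.8944·q_2 = (-0.6857, 3.4286, 0.3429).

u_3 = (-0.6857, 3.4286, 0.3429)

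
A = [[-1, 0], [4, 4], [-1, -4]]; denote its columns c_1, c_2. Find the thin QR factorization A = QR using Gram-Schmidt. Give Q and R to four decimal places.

Q = [[-0.2357, 0.3553], [0.9428, -0.1421], [-0.2357, -0.9239]], R = [[4.2426, 4.7140], [0.0000, 3.1269]]

q_1 = c_1/‖c_1‖ = (-1, 4, -1)/4.2426 = (-0.2357, 0.9428, -0.2357).
r_{12} = q_1·c_2 = 4.7140.
u_2 = c_2 − 4.7140·q_1 = (1.1111, -0.4444, -2.8889).
‖u_2‖ = 3.1269, so q_2 = (0.3553, -0.1421, -0.9239).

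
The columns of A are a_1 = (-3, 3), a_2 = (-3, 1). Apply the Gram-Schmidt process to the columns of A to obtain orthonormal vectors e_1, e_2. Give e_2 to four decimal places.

e_2 = (-0.7071, -0.7071)

e_1 = a_1/‖a_1‖ = (-3, 3)/4.2426 = (-0.7071, 0.7071).
r_{12} = e_1·a_2 = 2.8284.
u_2 = a_2 − 2.8284·e_1 = (-1.0000, -1.0000).
‖u_2‖ = 1.4142, so e_2 = (-0.7071, -0.7071).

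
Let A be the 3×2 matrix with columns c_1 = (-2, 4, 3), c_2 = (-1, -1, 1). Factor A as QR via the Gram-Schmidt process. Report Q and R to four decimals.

Q = [[-0.3714, -0.5406], [0.7428, -0.6608], [0.5571, 0.5206]], R = [[5.3852, 0.1857], [0.0000, 1.7221]]

c_1 = (-2, 4, 3); ‖c_1‖ = 5.3852, so q_1 = (-0.3714, 0.7428, 0.5571).
q_1·c_2 = (-0.3714)·(-1) + 0.7428·(-1) + 0.5571·1 = 0.1857.
u_2 = c_2 − 0.1857·q_1 = (-0.9310, -1.1379, 0.8966).
‖u_2‖ = 1.7221, so q_2 = (-0.5406, -0.6608, 0.5206).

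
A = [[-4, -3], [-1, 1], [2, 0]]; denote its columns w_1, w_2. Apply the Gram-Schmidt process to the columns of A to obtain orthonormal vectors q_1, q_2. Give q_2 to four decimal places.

q_2 = (-0.4395, 0.7402, -0.5089)

w_1 = (-4, -1, 2); ‖w_1‖ = 4.5826, so q_1 = (-0.8729, -0.2182, 0.4364).
q_1·w_2 = (-0.8729)·(-3) + (-0.2182)·1 + 0.4364·0 = 2.4004.
u_2 = w_2 − 2.4004·q_1 = (-0.9048, 1.5238, -1.0476).
‖u_2‖ = 2.0587, so q_2 = (-0.4395, 0.7402, -0.5089).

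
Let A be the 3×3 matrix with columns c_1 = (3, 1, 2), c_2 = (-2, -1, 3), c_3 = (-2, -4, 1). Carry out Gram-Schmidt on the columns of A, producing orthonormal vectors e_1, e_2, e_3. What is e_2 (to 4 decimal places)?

e_1 = c_1/‖c_1‖ = (3, 1, 2)/3.7417 = (0.8018, 0.2673, 0.5345).
r_{12} = e_1·c_2 = -0.2673.
u_2 = c_2 + 0.2673·e_1 = (-1.7857, -0.9286, 3.1429).
‖u_2‖ = 3.7321, so e_2 = (-0.4785, -0.2488, 0.8421).

e_2 = (-0.4785, -0.2488, 0.8421)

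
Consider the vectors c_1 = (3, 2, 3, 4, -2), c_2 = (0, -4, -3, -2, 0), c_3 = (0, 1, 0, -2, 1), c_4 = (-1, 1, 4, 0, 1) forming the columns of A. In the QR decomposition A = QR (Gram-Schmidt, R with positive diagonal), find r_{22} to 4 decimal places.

c_1 = (3, 2, 3, 4, -2); ‖c_1‖ = 6.4807, so e_1 = (0.4629, 0.3086, 0.4629, 0.6172, -0.3086).
e_1·c_2 = 0.4629·0 + 0.3086·(-4) + 0.4629·(-3) + 0.6172·(-2) + (-0.3086)·0 = -3.8576.
u_2 = c_2 + 3.8576·e_1 = (1.7857, -2.8095, -1.2143, 0.3810, -1.1905).
r_{22} = ‖u_2‖ = 3.7575.

r_{22} = 3.7575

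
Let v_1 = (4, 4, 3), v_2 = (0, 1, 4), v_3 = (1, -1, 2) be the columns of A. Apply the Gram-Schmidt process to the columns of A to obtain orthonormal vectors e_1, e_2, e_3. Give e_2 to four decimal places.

v_1 = (4, 4, 3); ‖v_1‖ = 6.4031, so e_1 = (0.6247, 0.6247, 0.4685).
e_1·v_2 = 0.6247·0 + 0.6247·1 + 0.4685·4 = 2.4988.
u_2 = v_2 − 2.4988·e_1 = (-1.5610, -0.5610, 2.8293).
‖u_2‖ = 3.2796, so e_2 = (-0.4760, -0.1710, 0.8627).

e_2 = (-0.4760, -0.1710, 0.8627)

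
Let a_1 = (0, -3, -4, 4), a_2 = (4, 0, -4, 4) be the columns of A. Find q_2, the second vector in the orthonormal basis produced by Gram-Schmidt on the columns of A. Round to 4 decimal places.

q_2 = (0.8336, 0.4880, -0.1830, 0.1830)

a_1 = (0, -3, -4, 4); ‖a_1‖ = 6.4031, so q_1 = (0.0000, -0.4685, -0.6247, 0.6247).
q_1·a_2 = 0.0000·4 + (-0.4685)·0 + (-0.6247)·(-4) + 0.6247·4 = 4.9976.
u_2 = a_2 − 4.9976·q_1 = (4.0000, 2.3415, -0.8780, 0.8780).
‖u_2‖ = 4.7984, so q_2 = (0.8336, 0.4880, -0.1830, 0.1830).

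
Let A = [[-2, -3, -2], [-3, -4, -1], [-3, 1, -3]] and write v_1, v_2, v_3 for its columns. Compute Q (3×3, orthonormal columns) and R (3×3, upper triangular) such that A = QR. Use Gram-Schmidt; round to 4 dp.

v_1 = (-2, -3, -3); ‖v_1‖ = 4.6904, so e_1 = (-0.4264, -0.6396, -0.6396).
e_1·v_2 = (-0.4264)·(-3) + (-0.6396)·(-4) + (-0.6396)·1 = 3.1980.
u_2 = v_2 − 3.1980·e_1 = (-1.6364, -1.9545, 3.0455).
‖u_2‖ = 3.9715, so e_2 = (-0.4120, -0.4921, 0.7668).
e_1·v_3 = (-0.4264)·(-2) + (-0.6396)·(-1) + (-0.6396)·(-3) = 3.4112; e_2·v_3 = (-0.4120)·(-2) + (-0.4921)·(-1) + 0.7668·(-3) = -0.9843.
u_3 = v_3 − 3.4112·e_1 + 0.9843·e_2 = (-0.9510, 0.6974, -0.0634).
‖u_3‖ = 1.1810, so e_3 = (-0.8052, 0.5905, -0.0537).

Q = [[-0.4264, -0.4120, -0.8052], [-0.6396, -0.4921, 0.5905], [-0.6396, 0.7668, -0.0537]], R = [[4.6904, 3.1980, 3.4112], [0.0000, 3.9715, -0.9843], [0.0000, 0.0000, 1.1810]]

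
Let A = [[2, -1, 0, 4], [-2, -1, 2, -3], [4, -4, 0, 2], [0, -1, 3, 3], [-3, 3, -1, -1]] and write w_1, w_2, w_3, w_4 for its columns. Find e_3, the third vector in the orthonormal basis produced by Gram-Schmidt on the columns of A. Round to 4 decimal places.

e_3 = (0.2380, -0.2095, -0.3478, 0.8667, -0.1654)

w_1 = (2, -2, 4, 0, -3); ‖w_1‖ = 5.7446, so e_1 = (0.3482, -0.3482, 0.6963, 0.0000, -0.5222).
e_1·w_2 = 0.3482·(-1) + (-0.3482)·(-1) + 0.6963·(-4) + 0.0000·(-1) + (-0.5222)·3 = -4.3519.
u_2 = w_2 + 4.3519·e_1 = (0.5152, -2.5152, -0.9697, -1.0000, 0.7273).
‖u_2‖ = 3.0101, so e_2 = (0.1711, -0.8356, -0.3221, -0.3322, 0.2416).
e_1·w_3 = 0.3482·0 + (-0.3482)·2 + 0.6963·0 + 0.0000·3 + (-0.5222)·(-1) = -0.1741; e_2·w_3 = 0.1711·0 + (-0.8356)·2 + (-0.3221)·0 + (-0.3322)·3 + 0.2416·(-1) = -2.9094.
u_3 = w_3 + 0.1741·e_1 + 2.9094·e_2 = (0.5585, -0.4916, -0.8161, 2.0334, -0.3880).
‖u_3‖ = 2.3463, so e_3 = (0.2380, -0.2095, -0.3478, 0.8667, -0.1654).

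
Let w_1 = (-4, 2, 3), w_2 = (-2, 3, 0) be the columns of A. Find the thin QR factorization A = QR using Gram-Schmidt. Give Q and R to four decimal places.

w_1 = (-4, 2, 3); ‖w_1‖ = 5.3852, so e_1 = (-0.7428, 0.3714, 0.5571).
e_1·w_2 = (-0.7428)·(-2) + 0.3714·3 + 0.5571·0 = 2.5997.
u_2 = w_2 − 2.5997·e_1 = (-0.0690, 2.0345, -1.4483).
‖u_2‖ = 2.4983, so e_2 = (-0.0276, 0.8144, -0.5797).

Q = [[-0.7428, -0.0276], [0.3714, 0.8144], [0.5571, -0.5797]], R = [[5.3852, 2.5997], [0.0000, 2.4983]]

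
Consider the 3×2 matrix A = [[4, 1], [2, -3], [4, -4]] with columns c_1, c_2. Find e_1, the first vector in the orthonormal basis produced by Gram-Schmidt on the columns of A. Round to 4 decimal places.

e_1 = (0.6667, 0.3333, 0.6667)

c_1 = (4, 2, 4); ‖c_1‖ = 6.0000, so e_1 = (0.6667, 0.3333, 0.6667).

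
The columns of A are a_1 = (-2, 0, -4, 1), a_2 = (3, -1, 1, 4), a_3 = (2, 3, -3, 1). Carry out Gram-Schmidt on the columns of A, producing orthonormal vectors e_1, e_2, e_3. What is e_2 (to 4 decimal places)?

e_2 = (0.4830, -0.1989, -0.0284, 0.8523)

e_1 = a_1/‖a_1‖ = (-2, 0, -4, 1)/4.5826 = (-0.4364, 0.0000, -0.8729, 0.2182).
r_{12} = e_1·a_2 = -1.3093.
u_2 = a_2 + 1.3093·e_1 = (2.4286, -1.0000, -0.1429, 4.2857).
‖u_2‖ = 5.0285, so e_2 = (0.4830, -0.1989, -0.0284, 0.8523).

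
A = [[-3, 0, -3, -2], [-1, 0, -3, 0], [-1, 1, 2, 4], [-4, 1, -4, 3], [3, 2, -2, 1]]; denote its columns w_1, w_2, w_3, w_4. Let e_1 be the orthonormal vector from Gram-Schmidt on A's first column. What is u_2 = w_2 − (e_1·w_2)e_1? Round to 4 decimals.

e_1 = w_1/‖w_1‖ = (-3, -1, -1, -4, 3)/6.0000 = (-0.5000, -0.1667, -0.1667, -0.6667, 0.5000).
r_{12} = e_1·w_2 = 0.1667.
u_2 = w_2 − 0.1667·e_1 = (0.0833, 0.0278, 1.0278, 1.1111, 1.9167).

u_2 = (0.0833, 0.0278, 1.0278, 1.1111, 1.9167)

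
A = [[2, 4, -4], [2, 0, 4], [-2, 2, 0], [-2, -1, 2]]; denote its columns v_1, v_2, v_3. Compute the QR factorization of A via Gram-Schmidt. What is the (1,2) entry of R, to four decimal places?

q_1 = v_1/‖v_1‖ = (2, 2, -2, -2)/4.0000 = (0.5000, 0.5000, -0.5000, -0.5000).
r_{12} = q_1·v_2 = 1.5000.

r_{12} = 1.5000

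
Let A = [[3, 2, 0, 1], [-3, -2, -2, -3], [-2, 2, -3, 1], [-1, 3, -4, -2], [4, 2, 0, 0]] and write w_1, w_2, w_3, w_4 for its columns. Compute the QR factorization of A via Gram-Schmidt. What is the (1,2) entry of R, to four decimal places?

w_1 = (3, -3, -2, -1, 4); ‖w_1‖ = 6.2450, so e_1 = (0.4804, -0.4804, -0.3203, -0.1601, 0.6405).
r_{12} = e_1·w_2 = 2.0817.

r_{12} = 2.0817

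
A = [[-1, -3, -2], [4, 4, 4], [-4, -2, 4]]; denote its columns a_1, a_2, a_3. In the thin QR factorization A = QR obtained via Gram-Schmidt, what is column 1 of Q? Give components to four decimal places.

e_1 = (-0.1741, 0.6963, -0.6963)

e_1 = a_1/‖a_1‖ = (-1, 4, -4)/5.7446 = (-0.1741, 0.6963, -0.6963).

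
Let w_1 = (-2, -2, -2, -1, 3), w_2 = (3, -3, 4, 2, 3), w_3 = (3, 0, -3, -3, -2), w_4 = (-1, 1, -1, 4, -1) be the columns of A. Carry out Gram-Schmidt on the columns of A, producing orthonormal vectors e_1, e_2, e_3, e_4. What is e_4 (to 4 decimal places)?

w_1 = (-2, -2, -2, -1, 3); ‖w_1‖ = 4.6904, so e_1 = (-0.4264, -0.4264, -0.4264, -0.2132, 0.6396).
e_1·w_2 = (-0.4264)·3 + (-0.4264)·(-3) + (-0.4264)·4 + (-0.2132)·2 + 0.6396·3 = -0.2132.
u_2 = w_2 + 0.2132·e_1 = (2.9091, -3.0909, 3.9091, 1.9545, 3.1364).
‖u_2‖ = 6.8523, so e_2 = (0.4245, -0.4511, 0.5705, 0.2852, 0.4577).
e_1·w_3 = (-0.4264)·3 + (-0.4264)·0 + (-0.4264)·(-3) + (-0.2132)·(-3) + 0.6396·(-2) = -0.6396; e_2·w_3 = 0.4245·3 + (-0.4511)·0 + 0.5705·(-3) + 0.2852·(-3) + 0.4577·(-2) = -2.2089.
u_3 = w_3 + 0.6396·e_1 + 2.2089·e_2 = (3.6651, -1.2691, -2.0126, -2.5063, -0.5799).
‖u_3‖ = 5.0707, so e_3 = (0.7228, -0.2503, -0.3969, -0.4943, -0.1144).
e_1·w_4 = (-0.4264)·(-1) + (-0.4264)·1 + (-0.4264)·(-1) + (-0.2132)·4 + 0.6396·(-1) = -1.0660; e_2·w_4 = 0.4245·(-1) + (-0.4511)·1 + 0.5705·(-1) + 0.2852·4 + 0.4577·(-1) = -0.7628; e_3·w_4 = 0.7228·(-1) + (-0.2503)·1 + (-0.3969)·(-1) + (-0.4943)·4 + (-0.1144)·(-1) = -2.4389.
u_4 = w_4 + 1.0660·e_1 + 0.7628·e_2 + 2.4389·e_3 = (0.6322, -0.4091, -1.9874, 2.7848, -0.2479).
‖u_4‖ = 3.5119, so e_4 = (0.1800, -0.1165, -0.5659, 0.7930, -0.0706).

e_4 = (0.1800, -0.1165, -0.5659, 0.7930, -0.0706)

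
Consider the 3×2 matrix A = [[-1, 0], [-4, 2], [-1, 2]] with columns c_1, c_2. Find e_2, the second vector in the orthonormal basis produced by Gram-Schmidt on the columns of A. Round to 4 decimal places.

c_1 = (-1, -4, -1); ‖c_1‖ = 4.2426, so e_1 = (-0.2357, -0.9428, -0.2357).
e_1·c_2 = (-0.2357)·0 + (-0.9428)·2 + (-0.2357)·2 = -2.3570.
u_2 = c_2 + 2.3570·e_1 = (-0.5556, -0.2222, 1.4444).
‖u_2‖ = 1.5635, so e_2 = (-0.3553, -0.1421, 0.9239).

e_2 = (-0.3553, -0.1421, 0.9239)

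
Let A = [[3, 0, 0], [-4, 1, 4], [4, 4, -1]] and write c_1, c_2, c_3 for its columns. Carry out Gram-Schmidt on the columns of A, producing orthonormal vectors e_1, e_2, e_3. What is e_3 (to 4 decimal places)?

e_3 = (0.8505, 0.5103, -0.1276)

c_1 = (3, -4, 4); ‖c_1‖ = 6.4031, so e_1 = (0.4685, -0.6247, 0.6247).
e_1·c_2 = 0.4685·0 + (-0.6247)·1 + 0.6247·4 = 1.8741.
u_2 = c_2 − 1.8741·e_1 = (-0.8780, 2.1707, 2.8293).
‖u_2‖ = 3.6726, so e_2 = (-0.2391, 0.5911, 0.7704).
e_1·c_3 = 0.4685·0 + (-0.6247)·4 + 0.6247·(-1) = -3.1235; e_2·c_3 = (-0.2391)·0 + 0.5911·4 + 0.7704·(-1) = 1.5939.
u_3 = c_3 + 3.1235·e_1 − 1.5939·e_2 = (1.8445, 1.1067, -0.2767).
‖u_3‖ = 2.1687, so e_3 = (0.8505, 0.5103, -0.1276).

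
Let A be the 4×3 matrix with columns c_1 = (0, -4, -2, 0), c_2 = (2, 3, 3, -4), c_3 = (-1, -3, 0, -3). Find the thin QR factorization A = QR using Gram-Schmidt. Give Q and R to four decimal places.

c_1 = (0, -4, -2, 0); ‖c_1‖ = 4.4721, so q_1 = (0.0000, -0.8944, -0.4472, 0.0000).
q_1·c_2 = 0.0000·2 + (-0.8944)·3 + (-0.4472)·3 + 0.0000·(-4) = -4.0249.
u_2 = c_2 + 4.0249·q_1 = (2.0000, -0.6000, 1.2000, -4.0000).
‖u_2‖ = 4.6690, so q_2 = (0.4284, -0.1285, 0.2570, -0.8567).
q_1·c_3 = 0.0000·(-1) + (-0.8944)·(-3) + (-0.4472)·0 + 0.0000·(-3) = 2.6833; q_2·c_3 = 0.4284·(-1) + (-0.1285)·(-3) + 0.2570·0 + (-0.8567)·(-3) = 2.5273.
u_3 = c_3 − 2.6833·q_1 − 2.5273·q_2 = (-2.0826, -0.2752, 0.5505, -0.8349).
‖u_3‖ = 2.3266, so q_3 = (-0.8951, -0.1183, 0.2366, -0.3588).

Q = [[0.0000, 0.4284, -0.8951], [-0.8944, -0.1285, -0.1183], [-0.4472, 0.2570, 0.2366], [0.0000, -0.8567, -0.3588]], R = [[4.4721, -4.0249, 2.6833], [0.0000, 4.6690, 2.5273], [0.0000, 0.0000, 2.3266]]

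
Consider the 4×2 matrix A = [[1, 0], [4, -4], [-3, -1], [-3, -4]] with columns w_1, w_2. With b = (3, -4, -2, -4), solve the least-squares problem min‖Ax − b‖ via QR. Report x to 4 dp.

w_1 = (1, 4, -3, -3); ‖w_1‖ = 5.9161, so e_1 = (0.1690, 0.6761, -0.5071, -0.5071).
e_1·w_2 = 0.1690·0 + 0.6761·(-4) + (-0.5071)·(-1) + (-0.5071)·(-4) = -0.1690.
u_2 = w_2 + 0.1690·e_1 = (0.0286, -3.8857, -1.0857, -4.0857).
‖u_2‖ = 5.7421, so e_2 = (0.0050, -0.6767, -0.1891, -0.7115).
Qᵀb = (0.8452, 5.9461).
Back-substitute: x_2 = 5.9461/5.7421 = 1.0355.
x_1 = (0.8452 + 0.1690·1.0355)/5.9161 = 0.1724.

x = (0.1724, 1.0355)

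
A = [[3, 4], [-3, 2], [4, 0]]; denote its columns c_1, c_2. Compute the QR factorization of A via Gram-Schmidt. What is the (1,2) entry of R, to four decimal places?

c_1 = (3, -3, 4); ‖c_1‖ = 5.8310, so q_1 = (0.5145, -0.5145, 0.6860).
r_{12} = q_1·c_2 = 1.0290.

r_{12} = 1.0290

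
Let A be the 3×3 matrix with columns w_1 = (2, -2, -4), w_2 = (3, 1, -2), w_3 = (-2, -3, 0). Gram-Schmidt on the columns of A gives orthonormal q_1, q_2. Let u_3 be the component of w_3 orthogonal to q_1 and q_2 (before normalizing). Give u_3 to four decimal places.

w_1 = (2, -2, -4); ‖w_1‖ = 4.8990, so q_1 = (0.4082, -0.4082, -0.8165).
q_1·w_2 = 0.4082·3 + (-0.4082)·1 + (-0.8165)·(-2) = 2.4495.
u_2 = w_2 − 2.4495·q_1 = (2.0000, 2.0000, 0.0000).
‖u_2‖ = 2.8284, so q_2 = (0.7071, 0.7071, 0.0000).
q_1·w_3 = 0.4082·(-2) + (-0.4082)·(-3) + (-0.8165)·0 = 0.4082; q_2·w_3 = 0.7071·(-2) + 0.7071·(-3) + 0.0000·0 = -3.5355.
u_3 = w_3 − 0.4082·q_1 + 3.5355·q_2 = (0.3333, -0.3333, 0.3333).

u_3 = (0.3333, -0.3333, 0.3333)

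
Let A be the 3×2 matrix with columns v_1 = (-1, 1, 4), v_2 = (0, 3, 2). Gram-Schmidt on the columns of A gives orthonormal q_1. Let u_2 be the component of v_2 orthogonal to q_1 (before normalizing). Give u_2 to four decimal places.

v_1 = (-1, 1, 4); ‖v_1‖ = 4.2426, so q_1 = (-0.2357, 0.2357, 0.9428).
q_1·v_2 = (-0.2357)·0 + 0.2357·3 + 0.9428·2 = 2.5927.
u_2 = v_2 − 2.5927·q_1 = (0.6111, 2.3889, -0.4444).

u_2 = (0.6111, 2.3889, -0.4444)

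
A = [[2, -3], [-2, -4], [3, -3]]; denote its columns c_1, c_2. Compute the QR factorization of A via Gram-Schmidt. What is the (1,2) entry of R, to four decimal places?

r_{12} = -1.6977

q_1 = c_1/‖c_1‖ = (2, -2, 3)/4.1231 = (0.4851, -0.4851, 0.7276).
r_{12} = q_1·c_2 = -1.6977.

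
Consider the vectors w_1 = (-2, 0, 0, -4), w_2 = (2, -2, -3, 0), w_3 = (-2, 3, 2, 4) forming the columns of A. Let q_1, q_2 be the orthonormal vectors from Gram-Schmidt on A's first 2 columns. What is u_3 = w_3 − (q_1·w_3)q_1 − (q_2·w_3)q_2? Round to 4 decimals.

u_3 = (-1.3827, 0.7284, -1.4074, 0.6914)

w_1 = (-2, 0, 0, -4); ‖w_1‖ = 4.4721, so q_1 = (-0.4472, 0.0000, 0.0000, -0.8944).
q_1·w_2 = (-0.4472)·2 + 0.0000·(-2) + 0.0000·(-3) + (-0.8944)·0 = -0.8944.
u_2 = w_2 + 0.8944·q_1 = (1.6000, -2.0000, -3.0000, -0.8000).
‖u_2‖ = 4.0249, so q_2 = (0.3975, -0.4969, -0.7454, -0.1988).
q_1·w_3 = (-0.4472)·(-2) + 0.0000·3 + 0.0000·2 + (-0.8944)·4 = -2.6833; q_2·w_3 = 0.3975·(-2) + (-0.4969)·3 + (-0.7454)·2 + (-0.1988)·4 = -4.5715.
u_3 = w_3 + 2.6833·q_1 + 4.5715·q_2 = (-1.3827, 0.7284, -1.4074, 0.6914).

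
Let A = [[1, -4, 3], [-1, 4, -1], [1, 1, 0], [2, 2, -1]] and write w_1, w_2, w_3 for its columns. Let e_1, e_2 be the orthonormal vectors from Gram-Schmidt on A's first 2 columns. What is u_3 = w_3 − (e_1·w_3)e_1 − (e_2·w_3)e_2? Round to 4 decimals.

u_3 = (1.0000, 1.0000, 0.4000, -0.2000)

w_1 = (1, -1, 1, 2); ‖w_1‖ = 2.6458, so e_1 = (0.3780, -0.3780, 0.3780, 0.7559).
e_1·w_2 = 0.3780·(-4) + (-0.3780)·4 + 0.3780·1 + 0.7559·2 = -1.1339.
u_2 = w_2 + 1.1339·e_1 = (-3.5714, 3.5714, 1.4286, 2.8571).
‖u_2‖ = 5.9761, so e_2 = (-0.5976, 0.5976, 0.2390, 0.4781).
e_1·w_3 = 0.3780·3 + (-0.3780)·(-1) + 0.3780·0 + 0.7559·(-1) = 0.7559; e_2·w_3 = (-0.5976)·3 + 0.5976·(-1) + 0.2390·0 + 0.4781·(-1) = -2.8685.
u_3 = w_3 − 0.7559·e_1 + 2.8685·e_2 = (1.0000, 1.0000, 0.4000, -0.2000).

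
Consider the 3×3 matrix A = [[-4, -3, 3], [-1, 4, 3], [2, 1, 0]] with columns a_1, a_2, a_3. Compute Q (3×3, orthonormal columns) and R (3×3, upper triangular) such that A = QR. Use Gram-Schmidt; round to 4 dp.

Q = [[-0.8729, -0.2377, 0.4262], [-0.2182, 0.9713, 0.0947], [0.4364, 0.0103, 0.8997]], R = [[4.5826, 2.1822, -3.2733], [0.0000, 4.6085, 2.2009], [0.0000, 0.0000, 1.5626]]

e_1 = a_1/‖a_1‖ = (-4, -1, 2)/4.5826 = (-0.8729, -0.2182, 0.4364).
r_{12} = e_1·a_2 = 2.1822.
u_2 = a_2 − 2.1822·e_1 = (-1.0952, 4.4762, 0.0476).
‖u_2‖ = 4.6085, so e_2 = (-0.2377, 0.9713, 0.0103).
r_{13} = e_1·a_3 = -3.2733; r_{23} = e_2·a_3 = 2.2009.
u_3 = a_3 + 3.2733·e_1 − 2.2009·e_2 = (0.6659, 0.1480, 1.4058).
‖u_3‖ = 1.5626, so e_3 = (0.4262, 0.0947, 0.8997).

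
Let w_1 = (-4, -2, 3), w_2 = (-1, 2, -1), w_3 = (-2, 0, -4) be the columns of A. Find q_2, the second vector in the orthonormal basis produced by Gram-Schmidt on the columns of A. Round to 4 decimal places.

q_1 = w_1/‖w_1‖ = (-4, -2, 3)/5.3852 = (-0.7428, -0.3714, 0.5571).
r_{12} = q_1·w_2 = -0.5571.
u_2 = w_2 + 0.5571·q_1 = (-1.4138, 1.7931, -0.6897).
‖u_2‖ = 2.3853, so q_2 = (-0.5927, 0.7517, -0.2891).

q_2 = (-0.5927, 0.7517, -0.2891)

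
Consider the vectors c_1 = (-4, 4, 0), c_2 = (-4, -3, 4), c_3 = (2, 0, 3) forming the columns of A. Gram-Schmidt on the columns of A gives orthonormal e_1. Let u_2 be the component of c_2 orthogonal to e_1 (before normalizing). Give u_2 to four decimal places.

u_2 = (-3.5000, -3.5000, 4.0000)

c_1 = (-4, 4, 0); ‖c_1‖ = 5.6569, so e_1 = (-0.7071, 0.7071, 0.0000).
e_1·c_2 = (-0.7071)·(-4) + 0.7071·(-3) + 0.0000·4 = 0.7071.
u_2 = c_2 − 0.7071·e_1 = (-3.5000, -3.5000, 4.0000).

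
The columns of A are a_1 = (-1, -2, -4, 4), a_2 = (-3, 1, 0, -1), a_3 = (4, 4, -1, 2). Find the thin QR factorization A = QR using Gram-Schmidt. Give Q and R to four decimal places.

Q = [[-0.1644, -0.9394, 0.2158], [-0.3288, 0.2555, 0.9079], [-0.6576, -0.0989, -0.2473], [0.6576, -0.2060, 0.2606]], R = [[6.0828, -0.4932, 0.0000], [0.0000, 3.2797, -3.0490], [0.0000, 0.0000, 5.2634]]

a_1 = (-1, -2, -4, 4); ‖a_1‖ = 6.0828, so e_1 = (-0.1644, -0.3288, -0.6576, 0.6576).
e_1·a_2 = (-0.1644)·(-3) + (-0.3288)·1 + (-0.6576)·0 + 0.6576·(-1) = -0.4932.
u_2 = a_2 + 0.4932·e_1 = (-3.0811, 0.8378, -0.3243, -0.6757).
‖u_2‖ = 3.2797, so e_2 = (-0.9394, 0.2555, -0.0989, -0.2060).
e_1·a_3 = (-0.1644)·4 + (-0.3288)·4 + (-0.6576)·(-1) + 0.6576·2 = 0.0000; e_2·a_3 = (-0.9394)·4 + 0.2555·4 + (-0.0989)·(-1) + (-0.2060)·2 = -3.0490.
u_3 = a_3 + 0.0000·e_1 + 3.0490·e_2 = (1.1357, 4.7789, -1.3015, 1.3719).
‖u_3‖ = 5.2634, so e_3 = (0.2158, 0.9079, -0.2473, 0.2606).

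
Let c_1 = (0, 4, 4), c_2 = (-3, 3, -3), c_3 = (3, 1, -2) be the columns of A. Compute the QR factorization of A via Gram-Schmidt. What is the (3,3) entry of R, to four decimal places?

r_{33} = 3.6742

c_1 = (0, 4, 4); ‖c_1‖ = 5.6569, so e_1 = (0.0000, 0.7071, 0.7071).
e_1·c_2 = 0.0000·(-3) + 0.7071·3 + 0.7071·(-3) = 0.0000.
u_2 = c_2 + 0.0000·e_1 = (-3.0000, 3.0000, -3.0000).
‖u_2‖ = 5.1962, so e_2 = (-0.5774, 0.5774, -0.5774).
e_1·c_3 = 0.0000·3 + 0.7071·1 + 0.7071·(-2) = -0.7071; e_2·c_3 = (-0.5774)·3 + 0.5774·1 + (-0.5774)·(-2) = 0.0000.
u_3 = c_3 + 0.7071·e_1 + 0.0000·e_2 = (3.0000, 1.5000, -1.5000).
r_{33} = ‖u_3‖ = 3.6742.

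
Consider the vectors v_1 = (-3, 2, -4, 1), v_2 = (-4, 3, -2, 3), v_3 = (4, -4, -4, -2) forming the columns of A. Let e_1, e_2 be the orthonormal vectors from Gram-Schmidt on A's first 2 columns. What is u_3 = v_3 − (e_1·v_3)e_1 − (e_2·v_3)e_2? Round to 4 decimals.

e_1 = v_1/‖v_1‖ = (-3, 2, -4, 1)/5.4772 = (-0.5477, 0.3651, -0.7303, 0.1826).
r_{12} = e_1·v_2 = 5.2947.
u_2 = v_2 − 5.2947·e_1 = (-1.1000, 1.0667, 1.8667, 2.0333).
‖u_2‖ = 3.1570, so e_2 = (-0.3484, 0.3379, 0.5913, 0.6441).
r_{13} = e_1·v_3 = -1.0954; r_{23} = e_2·v_3 = -6.3985.
u_3 = v_3 + 1.0954·e_1 + 6.3985·e_2 = (1.1706, -1.4381, -1.0167, 2.3211).

u_3 = (1.1706, -1.4381, -1.0167, 2.3211)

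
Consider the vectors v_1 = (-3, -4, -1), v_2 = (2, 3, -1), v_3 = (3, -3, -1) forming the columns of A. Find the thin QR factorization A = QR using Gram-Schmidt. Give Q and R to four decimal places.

q_1 = v_1/‖v_1‖ = (-3, -4, -1)/5.0990 = (-0.5883, -0.7845, -0.1961).
r_{12} = q_1·v_2 = -3.3340.
u_2 = v_2 + 3.3340·q_1 = (0.0385, 0.3846, -1.6538).
‖u_2‖ = 1.6984, so q_2 = (0.0226, 0.2265, -0.9738).
r_{13} = q_1·v_3 = 0.7845; r_{23} = q_2·v_3 = 0.3623.
u_3 = v_3 − 0.7845·q_1 − 0.3623·q_2 = (3.4533, -2.4667, -0.4933).
‖u_3‖ = 4.2724, so q_3 = (0.8083, -0.5774, -0.1155).

Q = [[-0.5883, 0.0226, 0.8083], [-0.7845, 0.2265, -0.5774], [-0.1961, -0.9738, -0.1155]], R = [[5.0990, -3.3340, 0.7845], [0.0000, 1.6984, 0.3623], [0.0000, 0.0000, 4.2724]]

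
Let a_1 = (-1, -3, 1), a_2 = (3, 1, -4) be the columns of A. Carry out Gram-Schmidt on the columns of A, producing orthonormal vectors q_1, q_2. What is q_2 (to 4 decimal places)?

q_2 = (0.5085, -0.4200, -0.7517)

q_1 = a_1/‖a_1‖ = (-1, -3, 1)/3.3166 = (-0.3015, -0.9045, 0.3015).
r_{12} = q_1·a_2 = -3.0151.
u_2 = a_2 + 3.0151·q_1 = (2.0909, -1.7273, -3.0909).
‖u_2‖ = 4.1121, so q_2 = (0.5085, -0.4200, -0.7517).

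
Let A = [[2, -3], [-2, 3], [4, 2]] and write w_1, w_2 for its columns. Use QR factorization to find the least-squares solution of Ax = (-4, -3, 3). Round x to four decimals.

x = (0.5000, 0.5000)

e_1 = w_1/‖w_1‖ = (2, -2, 4)/4.8990 = (0.4082, -0.4082, 0.8165).
r_{12} = e_1·w_2 = -0.8165.
u_2 = w_2 + 0.8165·e_1 = (-2.6667, 2.6667, 2.6667).
‖u_2‖ = 4.6188, so e_2 = (-0.5774, 0.5774, 0.5774).
Qᵀb = (2.0412, 2.3094).
Back-substitute: x_2 = 2.3094/4.6188 = 0.5000.
x_1 = (2.0412 + 0.8165·0.5000)/4.8990 = 0.5000.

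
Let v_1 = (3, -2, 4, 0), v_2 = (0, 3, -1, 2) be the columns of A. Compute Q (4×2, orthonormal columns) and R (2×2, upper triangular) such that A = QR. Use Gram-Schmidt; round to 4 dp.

q_1 = v_1/‖v_1‖ = (3, -2, 4, 0)/5.3852 = (0.5571, -0.3714, 0.7428, 0.0000).
r_{12} = q_1·v_2 = -1.8570.
u_2 = v_2 + 1.8570·q_1 = (1.0345, 2.3103, 0.3793, 2.0000).
‖u_2‖ = 3.2483, so q_2 = (0.3185, 0.7112, 0.1168, 0.6157).

Q = [[0.5571, 0.3185], [-0.3714, 0.7112], [0.7428, 0.1168], [0.0000, 0.6157]], R = [[5.3852, -1.8570], [0.0000, 3.2483]]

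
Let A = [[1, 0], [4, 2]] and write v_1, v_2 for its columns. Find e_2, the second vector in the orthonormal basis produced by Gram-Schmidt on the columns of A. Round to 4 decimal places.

e_2 = (-0.9701, 0.2425)

v_1 = (1, 4); ‖v_1‖ = 4.1231, so e_1 = (0.2425, 0.9701).
e_1·v_2 = 0.2425·0 + 0.9701·2 = 1.9403.
u_2 = v_2 − 1.9403·e_1 = (-0.4706, 0.1176).
‖u_2‖ = 0.4851, so e_2 = (-0.9701, 0.2425).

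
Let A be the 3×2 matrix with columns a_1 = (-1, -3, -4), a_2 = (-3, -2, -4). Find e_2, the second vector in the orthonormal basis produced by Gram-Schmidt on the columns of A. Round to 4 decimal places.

e_1 = a_1/‖a_1‖ = (-1, -3, -4)/5.0990 = (-0.1961, -0.5883, -0.7845).
r_{12} = e_1·a_2 = 4.9029.
u_2 = a_2 − 4.9029·e_1 = (-2.0385, 0.8846, -0.1538).
‖u_2‖ = 2.2275, so e_2 = (-0.9152, 0.3971, -0.0691).

e_2 = (-0.9152, 0.3971, -0.0691)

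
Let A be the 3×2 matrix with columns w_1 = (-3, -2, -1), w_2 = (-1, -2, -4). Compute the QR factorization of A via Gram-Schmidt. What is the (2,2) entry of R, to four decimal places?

e_1 = w_1/‖w_1‖ = (-3, -2, -1)/3.7417 = (-0.8018, -0.5345, -0.2673).
r_{12} = e_1·w_2 = 2.9399.
u_2 = w_2 − 2.9399·e_1 = (1.3571, -0.4286, -3.2143).
r_{22} = ‖u_2‖ = 3.5153.

r_{22} = 3.5153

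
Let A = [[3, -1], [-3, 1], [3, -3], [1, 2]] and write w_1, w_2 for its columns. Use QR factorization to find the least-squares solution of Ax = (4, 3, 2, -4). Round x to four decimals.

q_1 = w_1/‖w_1‖ = (3, -3, 3, 1)/5.2915 = (0.5669, -0.5669, 0.5669, 0.1890).
r_{12} = q_1·w_2 = -2.4568.
u_2 = w_2 + 2.4568·q_1 = (0.3929, -0.3929, -1.6071, 2.4643).
‖u_2‖ = 2.9940, so q_2 = (0.1312, -0.1312, -0.5368, 0.8231).
Qᵀb = (0.9449, -4.2346).
Back-substitute: x_2 = -4.2346/2.9940 = -1.4143.
x_1 = (0.9449 + 2.4568·(-1.4143))/5.2915 = -0.4781.

x = (-0.4781, -1.4143)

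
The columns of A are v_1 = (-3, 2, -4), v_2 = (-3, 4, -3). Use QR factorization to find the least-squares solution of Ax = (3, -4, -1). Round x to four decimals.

v_1 = (-3, 2, -4); ‖v_1‖ = 5.3852, so e_1 = (-0.5571, 0.3714, -0.7428).
e_1·v_2 = (-0.5571)·(-3) + 0.3714·4 + (-0.7428)·(-3) = 5.3852.
u_2 = v_2 − 5.3852·e_1 = (0.0000, 2.0000, 1.0000).
‖u_2‖ = 2.2361, so e_2 = (0.0000, 0.8944, 0.4472).
Qᵀb = (-2.4140, -4.0249).
Back-substitute: x_2 = -4.0249/2.2361 = -1.8000.
x_1 = (-2.4140 − 5.3852·(-1.8000))/5.3852 = 1.3517.

x = (1.3517, -1.8000)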